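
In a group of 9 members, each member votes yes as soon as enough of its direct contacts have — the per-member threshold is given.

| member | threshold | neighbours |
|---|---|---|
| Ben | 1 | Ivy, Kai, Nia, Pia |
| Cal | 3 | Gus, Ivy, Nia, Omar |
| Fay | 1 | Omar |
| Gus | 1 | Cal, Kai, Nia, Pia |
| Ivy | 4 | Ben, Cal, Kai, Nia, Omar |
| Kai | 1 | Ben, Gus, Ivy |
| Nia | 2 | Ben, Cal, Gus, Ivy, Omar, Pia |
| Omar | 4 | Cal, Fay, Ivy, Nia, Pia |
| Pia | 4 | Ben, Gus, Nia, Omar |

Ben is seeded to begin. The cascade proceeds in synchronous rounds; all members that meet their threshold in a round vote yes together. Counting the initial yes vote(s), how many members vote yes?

Round 1 — Ben votes yes (initial).
Round 2 — checking thresholds:
  Ivy: 1 of 5 neighbours < 4, not yet.
  Kai: 1 of 3 neighbours ≥ 1, votes yes.
  Nia: 1 of 6 neighbours < 2, not yet.
  Pia: 1 of 4 neighbours < 4, not yet.
Round 3 — checking thresholds:
  Gus: 1 of 4 neighbours ≥ 1, votes yes.
  Ivy: 2 of 5 neighbours < 4, not yet.
  Nia: 1 of 6 neighbours < 2, not yet.
  Pia: 1 of 4 neighbours < 4, not yet.
Round 4 — checking thresholds:
  Cal: 1 of 4 neighbours < 3, not yet.
  Ivy: 2 of 5 neighbours < 4, not yet.
  Nia: 2 of 6 neighbours ≥ 2, votes yes.
  Pia: 2 of 4 neighbours < 4, not yet.
Round 5 — no new yes votes; cascade stops.

4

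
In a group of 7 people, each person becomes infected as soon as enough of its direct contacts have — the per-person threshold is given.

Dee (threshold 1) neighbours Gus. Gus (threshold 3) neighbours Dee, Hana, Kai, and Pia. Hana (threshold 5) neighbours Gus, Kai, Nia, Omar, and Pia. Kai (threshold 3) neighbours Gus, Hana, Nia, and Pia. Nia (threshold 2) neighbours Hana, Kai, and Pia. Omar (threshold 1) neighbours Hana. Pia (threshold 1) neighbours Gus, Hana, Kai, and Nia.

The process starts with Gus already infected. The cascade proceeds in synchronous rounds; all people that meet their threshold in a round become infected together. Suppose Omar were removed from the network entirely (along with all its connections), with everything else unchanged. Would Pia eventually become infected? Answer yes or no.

yes

With Omar removed:
Round 1 — Gus becomes infected (initial).
Round 2 — checking thresholds:
  Dee: 1 of 1 neighbours ≥ 1, becomes infected.
  Hana: 1 of 4 neighbours < 5, holds.
  Kai: 1 of 4 neighbours < 3, holds.
  Pia: 1 of 4 neighbours ≥ 1, becomes infected.
Round 3 — no new infections; cascade stops.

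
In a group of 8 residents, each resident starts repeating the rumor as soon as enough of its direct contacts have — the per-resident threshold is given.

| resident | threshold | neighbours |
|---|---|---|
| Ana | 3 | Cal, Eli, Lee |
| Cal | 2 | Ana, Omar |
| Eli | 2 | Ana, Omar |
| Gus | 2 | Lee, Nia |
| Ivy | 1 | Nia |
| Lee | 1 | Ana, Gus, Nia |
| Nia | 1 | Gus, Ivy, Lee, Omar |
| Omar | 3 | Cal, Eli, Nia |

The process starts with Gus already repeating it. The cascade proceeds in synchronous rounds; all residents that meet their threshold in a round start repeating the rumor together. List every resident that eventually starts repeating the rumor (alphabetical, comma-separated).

Gus, Ivy, Lee, Nia

Round 1 — Gus starts repeating the rumor (initial).
Round 2 — checking thresholds:
  Lee: 1 of 3 neighbours ≥ 1, starts repeating the rumor.
  Nia: 1 of 4 neighbours ≥ 1, starts repeating the rumor.
Round 3 — checking thresholds:
  Ana: 1 of 3 neighbours < 3, not yet.
  Ivy: 1 of 1 neighbours ≥ 1, starts repeating the rumor.
  Omar: 1 of 3 neighbours < 3, not yet.
Round 4 — no new spreads; cascade stops.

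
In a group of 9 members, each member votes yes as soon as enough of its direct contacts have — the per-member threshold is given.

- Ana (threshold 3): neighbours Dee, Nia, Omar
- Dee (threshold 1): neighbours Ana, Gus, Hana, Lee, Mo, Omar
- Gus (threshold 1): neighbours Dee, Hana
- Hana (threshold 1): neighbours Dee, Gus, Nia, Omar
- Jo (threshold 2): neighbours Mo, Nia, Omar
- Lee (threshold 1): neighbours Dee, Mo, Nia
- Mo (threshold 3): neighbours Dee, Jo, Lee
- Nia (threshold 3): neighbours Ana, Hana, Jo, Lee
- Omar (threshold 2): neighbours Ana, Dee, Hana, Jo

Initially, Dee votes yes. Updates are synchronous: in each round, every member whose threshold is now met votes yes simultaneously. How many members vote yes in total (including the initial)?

Round 1 — Dee votes yes (initial).
Round 2 — checking thresholds:
  Ana: 1 of 3 neighbours < 3, below threshold.
  Gus: 1 of 2 neighbours ≥ 1, votes yes.
  Hana: 1 of 4 neighbours ≥ 1, votes yes.
  Lee: 1 of 3 neighbours ≥ 1, votes yes.
  Mo: 1 of 3 neighbours < 3, below threshold.
  Omar: 1 of 4 neighbours < 2, below threshold.
Round 3 — checking thresholds:
  Ana: 1 of 3 neighbours < 3, below threshold.
  Mo: 2 of 3 neighbours < 3, below threshold.
  Nia: 2 of 4 neighbours < 3, below threshold.
  Omar: 2 of 4 neighbours ≥ 2, votes yes.
Round 4 — no new yes votes; cascade stops.

5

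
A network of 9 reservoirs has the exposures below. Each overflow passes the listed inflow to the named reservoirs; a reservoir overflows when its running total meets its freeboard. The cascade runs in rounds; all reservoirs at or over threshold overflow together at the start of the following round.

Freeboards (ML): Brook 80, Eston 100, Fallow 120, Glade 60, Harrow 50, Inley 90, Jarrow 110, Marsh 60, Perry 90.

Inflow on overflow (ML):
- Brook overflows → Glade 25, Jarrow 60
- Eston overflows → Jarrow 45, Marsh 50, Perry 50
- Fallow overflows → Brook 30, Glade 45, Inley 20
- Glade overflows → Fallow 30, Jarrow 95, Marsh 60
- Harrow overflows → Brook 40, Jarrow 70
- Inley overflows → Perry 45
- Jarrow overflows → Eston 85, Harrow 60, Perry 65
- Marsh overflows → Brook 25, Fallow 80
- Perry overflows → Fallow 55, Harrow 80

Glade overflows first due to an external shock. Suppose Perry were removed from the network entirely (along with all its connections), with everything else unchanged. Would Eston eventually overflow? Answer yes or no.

no

With Perry removed:
Round 1 — Glade overflows (initial).
  Fallow: +30 → 30 < 120
  Jarrow: +95 → 95 < 110
  Marsh: +60 → 60 ≥ 60
Round 2 — Marsh overflows.
  Brook: +25 → 25 < 80
  Fallow: +80 → 110 < 120
No further overflows.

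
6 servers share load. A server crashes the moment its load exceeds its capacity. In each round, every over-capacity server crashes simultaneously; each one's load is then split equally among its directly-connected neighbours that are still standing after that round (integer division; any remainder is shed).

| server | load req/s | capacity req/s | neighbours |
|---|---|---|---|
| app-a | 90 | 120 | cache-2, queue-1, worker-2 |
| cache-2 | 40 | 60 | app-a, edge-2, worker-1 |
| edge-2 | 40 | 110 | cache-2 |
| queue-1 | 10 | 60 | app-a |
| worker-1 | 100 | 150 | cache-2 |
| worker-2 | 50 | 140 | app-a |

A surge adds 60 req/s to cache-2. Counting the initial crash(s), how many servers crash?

3

Round 1 — cache-2 at 100 > 60. cache-2 crashes.
  cache-2 sheds 100 req/s to app-a, edge-2, worker-1: 33 each (1 lost).
    app-a: 90+33 = 123 > 120
    edge-2: 40+33 = 73 ≤ 110
    worker-1: 100+33 = 133 ≤ 150
Round 2 — app-a crashes.
  app-a sheds 123 req/s to queue-1, worker-2: 61 each (1 lost).
    queue-1: 10+61 = 71 > 60
    worker-2: 50+61 = 111 ≤ 140
Round 3 — queue-1 crashes.
  queue-1 sheds 71 req/s: no online neighbours, lost.
No further crashes.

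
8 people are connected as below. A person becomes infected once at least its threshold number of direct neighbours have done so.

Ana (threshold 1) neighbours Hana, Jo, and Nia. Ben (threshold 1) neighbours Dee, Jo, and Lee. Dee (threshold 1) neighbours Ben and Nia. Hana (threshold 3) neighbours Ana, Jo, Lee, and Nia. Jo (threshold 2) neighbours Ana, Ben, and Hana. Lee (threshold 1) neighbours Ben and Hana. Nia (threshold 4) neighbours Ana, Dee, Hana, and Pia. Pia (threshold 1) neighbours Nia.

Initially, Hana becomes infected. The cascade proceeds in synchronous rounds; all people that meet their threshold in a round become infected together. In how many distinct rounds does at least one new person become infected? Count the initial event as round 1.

Round 1 — Hana becomes infected (initial).
Round 2 — checking thresholds:
  Ana: 1 of 3 neighbours ≥ 1, becomes infected.
  Jo: 1 of 3 neighbours < 2, holds.
  Lee: 1 of 2 neighbours ≥ 1, becomes infected.
  Nia: 1 of 4 neighbours < 4, holds.
Round 3 — checking thresholds:
  Ben: 1 of 3 neighbours ≥ 1, becomes infected.
  Jo: 2 of 3 neighbours ≥ 2, becomes infected.
  Nia: 2 of 4 neighbours < 4, holds.
Round 4 — checking thresholds:
  Dee: 1 of 2 neighbours ≥ 1, becomes infected.
  Nia: 2 of 4 neighbours < 4, holds.
Round 5 — no new infections; cascade stops.

4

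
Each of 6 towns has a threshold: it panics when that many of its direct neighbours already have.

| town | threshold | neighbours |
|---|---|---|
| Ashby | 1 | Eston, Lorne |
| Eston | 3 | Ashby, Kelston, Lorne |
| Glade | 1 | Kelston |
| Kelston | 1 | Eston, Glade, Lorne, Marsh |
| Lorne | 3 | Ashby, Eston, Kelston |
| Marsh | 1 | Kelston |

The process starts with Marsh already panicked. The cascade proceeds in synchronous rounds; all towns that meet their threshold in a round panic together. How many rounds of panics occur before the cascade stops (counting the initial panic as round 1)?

3

Round 1 — Marsh panics (initial).
Round 2 — checking thresholds:
  Kelston: 1 of 4 neighbours ≥ 1, panics.
Round 3 — checking thresholds:
  Eston: 1 of 3 neighbours < 3, holds.
  Glade: 1 of 1 neighbours ≥ 1, panics.
  Lorne: 1 of 3 neighbours < 3, holds.
Round 4 — no new panics; cascade stops.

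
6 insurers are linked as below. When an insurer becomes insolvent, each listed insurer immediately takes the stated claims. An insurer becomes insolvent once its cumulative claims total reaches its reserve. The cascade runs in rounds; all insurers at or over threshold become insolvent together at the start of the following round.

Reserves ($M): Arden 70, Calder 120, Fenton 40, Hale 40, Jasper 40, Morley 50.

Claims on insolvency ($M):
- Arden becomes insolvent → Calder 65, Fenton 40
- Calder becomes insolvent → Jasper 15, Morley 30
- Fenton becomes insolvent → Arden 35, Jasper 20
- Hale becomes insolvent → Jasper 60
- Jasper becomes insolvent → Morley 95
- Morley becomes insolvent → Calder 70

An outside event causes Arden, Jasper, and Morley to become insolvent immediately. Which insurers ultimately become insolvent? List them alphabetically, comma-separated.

Round 1 — Arden, Jasper, Morley become insolvent (initial).
  Calder: +65+70 → 135 ≥ 120
  Fenton: +40 → 40 ≥ 40
Round 2 — Calder, Fenton become insolvent.
No further insolvencies.

Arden, Calder, Fenton, Jasper, Morley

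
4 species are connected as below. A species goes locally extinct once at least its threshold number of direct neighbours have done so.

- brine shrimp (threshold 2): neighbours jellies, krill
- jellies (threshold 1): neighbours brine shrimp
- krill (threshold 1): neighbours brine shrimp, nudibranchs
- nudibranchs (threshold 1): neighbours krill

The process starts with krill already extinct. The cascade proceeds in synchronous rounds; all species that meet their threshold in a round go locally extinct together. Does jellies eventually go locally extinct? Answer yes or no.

no

Round 1 — krill goes locally extinct (initial).
Round 2 — checking thresholds:
  brine shrimp: 1 of 2 neighbours < 2, holds.
  nudibranchs: 1 of 1 neighbours ≥ 1, goes locally extinct.
Round 3 — no new extinctions; cascade stops.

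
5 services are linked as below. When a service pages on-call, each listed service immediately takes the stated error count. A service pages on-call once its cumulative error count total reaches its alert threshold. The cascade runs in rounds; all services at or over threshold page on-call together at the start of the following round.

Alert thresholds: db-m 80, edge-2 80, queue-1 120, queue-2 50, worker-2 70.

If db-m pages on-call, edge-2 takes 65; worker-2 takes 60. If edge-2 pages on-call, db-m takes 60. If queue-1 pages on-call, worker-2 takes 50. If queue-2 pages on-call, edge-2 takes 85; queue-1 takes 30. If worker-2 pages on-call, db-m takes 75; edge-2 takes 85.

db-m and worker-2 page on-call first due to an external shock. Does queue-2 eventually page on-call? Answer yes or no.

no

Round 1 — db-m, worker-2 page on-call (initial).
  edge-2: +65+85 → 150 ≥ 80
Round 2 — edge-2 pages on-call.
No further pages.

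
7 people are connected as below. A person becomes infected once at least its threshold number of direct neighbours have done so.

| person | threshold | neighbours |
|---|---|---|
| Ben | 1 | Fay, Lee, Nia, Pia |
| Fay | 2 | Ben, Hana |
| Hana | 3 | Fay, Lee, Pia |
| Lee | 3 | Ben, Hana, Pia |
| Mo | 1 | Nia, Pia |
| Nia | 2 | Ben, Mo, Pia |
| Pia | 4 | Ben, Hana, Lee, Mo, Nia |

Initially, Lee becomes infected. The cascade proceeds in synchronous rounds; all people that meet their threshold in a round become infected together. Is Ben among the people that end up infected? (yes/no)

yes

Round 1 — Lee becomes infected (initial).
Round 2 — checking thresholds:
  Ben: 1 of 4 neighbours ≥ 1, becomes infected.
  Hana: 1 of 3 neighbours < 3, below threshold.
  Pia: 1 of 5 neighbours < 4, below threshold.
Round 3 — no new infections; cascade stops.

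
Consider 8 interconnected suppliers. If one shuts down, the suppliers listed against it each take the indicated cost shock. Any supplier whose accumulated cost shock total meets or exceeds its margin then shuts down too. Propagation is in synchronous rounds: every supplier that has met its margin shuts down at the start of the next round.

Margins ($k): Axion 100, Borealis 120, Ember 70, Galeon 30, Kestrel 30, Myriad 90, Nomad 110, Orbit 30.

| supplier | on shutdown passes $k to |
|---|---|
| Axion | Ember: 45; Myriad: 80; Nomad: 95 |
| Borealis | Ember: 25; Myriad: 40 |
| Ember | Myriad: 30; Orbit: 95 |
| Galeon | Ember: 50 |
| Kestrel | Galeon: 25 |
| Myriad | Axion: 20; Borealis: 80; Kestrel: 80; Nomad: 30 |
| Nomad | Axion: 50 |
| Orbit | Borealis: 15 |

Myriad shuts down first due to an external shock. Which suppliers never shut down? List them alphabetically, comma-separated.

Round 1 — Myriad shuts down (initial).
  Axion: +20 → 20 < 100
  Borealis: +80 → 80 < 120
  Kestrel: +80 → 80 ≥ 30
  Nomad: +30 → 30 < 110
Round 2 — Kestrel shuts down.
  Galeon: +25 → 25 < 30
No further shutdowns.

Axion, Borealis, Ember, Galeon, Nomad, Orbit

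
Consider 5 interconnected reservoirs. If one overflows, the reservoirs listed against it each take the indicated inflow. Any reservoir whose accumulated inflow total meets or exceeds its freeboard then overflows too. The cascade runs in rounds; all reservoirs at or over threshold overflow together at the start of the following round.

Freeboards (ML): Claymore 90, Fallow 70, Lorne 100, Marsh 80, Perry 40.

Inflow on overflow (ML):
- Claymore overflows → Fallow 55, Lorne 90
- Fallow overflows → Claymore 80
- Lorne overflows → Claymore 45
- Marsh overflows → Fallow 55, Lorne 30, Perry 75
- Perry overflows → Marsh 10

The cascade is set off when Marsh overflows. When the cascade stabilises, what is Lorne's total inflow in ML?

Round 1 — Marsh overflows (initial).
  Fallow: +55 → 55 < 70
  Lorne: +30 → 30 < 100
  Perry: +75 → 75 ≥ 40
Round 2 — Perry overflows.
No further overflows.

30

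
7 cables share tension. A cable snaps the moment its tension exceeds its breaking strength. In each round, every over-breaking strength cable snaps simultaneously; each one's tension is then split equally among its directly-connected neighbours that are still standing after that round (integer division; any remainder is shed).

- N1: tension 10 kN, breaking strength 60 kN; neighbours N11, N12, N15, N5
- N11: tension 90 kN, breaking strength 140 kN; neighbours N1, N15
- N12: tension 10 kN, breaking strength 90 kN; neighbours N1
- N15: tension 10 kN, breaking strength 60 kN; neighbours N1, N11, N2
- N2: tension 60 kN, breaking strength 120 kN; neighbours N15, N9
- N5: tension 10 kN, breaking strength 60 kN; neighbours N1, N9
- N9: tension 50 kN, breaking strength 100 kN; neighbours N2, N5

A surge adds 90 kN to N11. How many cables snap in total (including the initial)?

Round 1 — N11 at 180 > 140. N11 snaps.
  N11 sheds 180 kN to N1, N15: 90 each.
    N1: 10+90 = 100 > 60
    N15: 10+90 = 100 > 60
Round 2 — N1, N15 snap.
  N1 sheds 100 kN to N12, N5: 50 each.
    N12: 10+50 = 60 ≤ 90
    N5: 10+50 = 60 ≤ 60
  N15 sheds 100 kN to N2: 100 each.
    N2: 60+100 = 160 > 120
Round 3 — N2 snaps.
  N2 sheds 160 kN to N9: 160 each.
    N9: 50+160 = 210 > 100
Round 4 — N9 snaps.
  N9 sheds 210 kN to N5: 210 each.
    N5: 60+210 = 270 > 60
Round 5 — N5 snaps.
  N5 sheds 270 kN: no online neighbours, lost.
No further breaks.

6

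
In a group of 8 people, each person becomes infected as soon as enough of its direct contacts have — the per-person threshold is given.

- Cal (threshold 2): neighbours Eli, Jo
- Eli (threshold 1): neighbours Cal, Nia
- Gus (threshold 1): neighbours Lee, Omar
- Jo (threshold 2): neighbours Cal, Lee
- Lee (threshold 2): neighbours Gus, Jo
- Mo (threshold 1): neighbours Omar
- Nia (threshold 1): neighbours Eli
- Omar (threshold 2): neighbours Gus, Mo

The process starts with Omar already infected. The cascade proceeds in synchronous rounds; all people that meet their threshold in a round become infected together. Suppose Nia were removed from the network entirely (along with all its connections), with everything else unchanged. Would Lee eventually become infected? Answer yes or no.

With Nia removed:
Round 1 — Omar becomes infected (initial).
Round 2 — checking thresholds:
  Gus: 1 of 2 neighbours ≥ 1, becomes infected.
  Mo: 1 of 1 neighbours ≥ 1, becomes infected.
Round 3 — no new infections; cascade stops.

no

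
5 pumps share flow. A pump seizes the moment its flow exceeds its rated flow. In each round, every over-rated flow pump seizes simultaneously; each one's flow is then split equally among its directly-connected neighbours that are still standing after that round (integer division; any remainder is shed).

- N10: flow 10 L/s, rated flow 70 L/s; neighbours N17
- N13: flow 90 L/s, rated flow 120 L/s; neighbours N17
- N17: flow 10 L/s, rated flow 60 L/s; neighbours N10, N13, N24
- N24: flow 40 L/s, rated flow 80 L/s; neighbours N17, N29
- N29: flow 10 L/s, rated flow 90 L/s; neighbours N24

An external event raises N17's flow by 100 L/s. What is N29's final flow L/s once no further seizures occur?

Round 1 — N17 at 110 > 60. N17 seizes.
  N17 sheds 110 L/s to N10, N13, N24: 36 each (2 lost).
    N10: 10+36 = 46 ≤ 70
    N13: 90+36 = 126 > 120
    N24: 40+36 = 76 ≤ 80
Round 2 — N13 seizes.
  N13 sheds 126 L/s: no online neighbours, lost.
No further seizures.

10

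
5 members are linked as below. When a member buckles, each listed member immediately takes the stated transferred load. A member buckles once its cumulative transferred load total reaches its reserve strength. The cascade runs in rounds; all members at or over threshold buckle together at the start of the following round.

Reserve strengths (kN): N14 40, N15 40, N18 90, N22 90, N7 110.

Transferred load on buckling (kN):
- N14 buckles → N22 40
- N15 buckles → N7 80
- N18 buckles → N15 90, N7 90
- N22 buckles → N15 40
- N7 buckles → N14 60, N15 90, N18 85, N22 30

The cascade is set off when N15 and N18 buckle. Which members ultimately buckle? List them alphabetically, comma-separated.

Round 1 — N15, N18 buckle (initial).
  N7: +80+90 → 170 ≥ 110
Round 2 — N7 buckles.
  N14: +60 → 60 ≥ 40
  N22: +30 → 30 < 90
Round 3 — N14 buckles.
  N22: +40 → 70 < 90
No further bucklings.

N14, N15, N18, N7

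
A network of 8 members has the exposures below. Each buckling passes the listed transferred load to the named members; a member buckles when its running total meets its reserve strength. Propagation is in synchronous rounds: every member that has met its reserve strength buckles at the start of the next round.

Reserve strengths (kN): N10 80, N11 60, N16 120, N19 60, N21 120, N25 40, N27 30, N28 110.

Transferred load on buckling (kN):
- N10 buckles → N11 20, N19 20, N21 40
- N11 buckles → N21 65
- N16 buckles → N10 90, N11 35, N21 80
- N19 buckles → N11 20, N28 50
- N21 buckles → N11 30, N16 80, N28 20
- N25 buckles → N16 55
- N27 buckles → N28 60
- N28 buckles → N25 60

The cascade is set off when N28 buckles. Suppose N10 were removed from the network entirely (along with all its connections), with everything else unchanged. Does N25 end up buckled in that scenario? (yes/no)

With N10 removed:
Round 1 — N28 buckles (initial).
  N25: +60 → 60 ≥ 40
Round 2 — N25 buckles.
  N16: +55 → 55 < 120
No further bucklings.

yes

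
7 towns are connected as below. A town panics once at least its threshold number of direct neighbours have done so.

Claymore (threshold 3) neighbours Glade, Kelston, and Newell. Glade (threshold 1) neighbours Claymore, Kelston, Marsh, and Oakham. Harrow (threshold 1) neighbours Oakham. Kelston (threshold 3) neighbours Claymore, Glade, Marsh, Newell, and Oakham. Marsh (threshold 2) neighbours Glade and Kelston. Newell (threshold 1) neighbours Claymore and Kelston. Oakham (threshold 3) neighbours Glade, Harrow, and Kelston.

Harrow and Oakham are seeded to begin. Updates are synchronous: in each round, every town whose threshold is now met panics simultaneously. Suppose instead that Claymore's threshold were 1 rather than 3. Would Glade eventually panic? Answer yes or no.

With Claymore's threshold at 1:
Round 1 — Harrow, Oakham panic (initial).
Round 2 — checking thresholds:
  Glade: 1 of 4 neighbours ≥ 1, panics.
  Kelston: 1 of 5 neighbours < 3, holds.
Round 3 — checking thresholds:
  Claymore: 1 of 3 neighbours ≥ 1, panics.
  Kelston: 2 of 5 neighbours < 3, holds.
  Marsh: 1 of 2 neighbours < 2, holds.
Round 4 — checking thresholds:
  Kelston: 3 of 5 neighbours ≥ 3, panics.
  Marsh: 1 of 2 neighbours < 2, holds.
  Newell: 1 of 2 neighbours ≥ 1, panics.
Round 5 — checking thresholds:
  Marsh: 2 of 2 neighbours ≥ 2, panics.
Round 6 — no new panics; cascade stops.

yes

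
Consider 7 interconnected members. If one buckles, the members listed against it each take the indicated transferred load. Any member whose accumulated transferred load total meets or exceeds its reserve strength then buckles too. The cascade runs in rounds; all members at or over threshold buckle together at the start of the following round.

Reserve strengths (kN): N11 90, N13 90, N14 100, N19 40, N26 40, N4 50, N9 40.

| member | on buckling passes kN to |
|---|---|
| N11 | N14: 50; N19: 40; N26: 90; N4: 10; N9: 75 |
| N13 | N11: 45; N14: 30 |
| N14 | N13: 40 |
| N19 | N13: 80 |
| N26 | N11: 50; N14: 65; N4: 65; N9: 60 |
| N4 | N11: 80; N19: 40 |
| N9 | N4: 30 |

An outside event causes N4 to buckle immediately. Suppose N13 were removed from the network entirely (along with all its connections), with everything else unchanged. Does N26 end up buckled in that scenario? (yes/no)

With N13 removed:
Round 1 — N4 buckles (initial).
  N11: +80 → 80 < 90
  N19: +40 → 40 ≥ 40
Round 2 — N19 buckles.
No further bucklings.

no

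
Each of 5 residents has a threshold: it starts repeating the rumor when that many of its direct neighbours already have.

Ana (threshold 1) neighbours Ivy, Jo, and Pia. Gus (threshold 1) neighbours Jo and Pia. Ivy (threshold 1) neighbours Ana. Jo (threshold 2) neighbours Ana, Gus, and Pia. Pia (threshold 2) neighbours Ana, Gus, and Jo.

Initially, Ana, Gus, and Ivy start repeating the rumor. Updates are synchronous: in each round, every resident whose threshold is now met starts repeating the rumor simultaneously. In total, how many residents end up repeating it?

Round 1 — Ana, Gus, Ivy start repeating the rumor (initial).
Round 2 — checking thresholds:
  Jo: 2 of 3 neighbours ≥ 2, starts repeating the rumor.
  Pia: 2 of 3 neighbours ≥ 2, starts repeating the rumor.
Round 3 — no new spreads; cascade stops.

5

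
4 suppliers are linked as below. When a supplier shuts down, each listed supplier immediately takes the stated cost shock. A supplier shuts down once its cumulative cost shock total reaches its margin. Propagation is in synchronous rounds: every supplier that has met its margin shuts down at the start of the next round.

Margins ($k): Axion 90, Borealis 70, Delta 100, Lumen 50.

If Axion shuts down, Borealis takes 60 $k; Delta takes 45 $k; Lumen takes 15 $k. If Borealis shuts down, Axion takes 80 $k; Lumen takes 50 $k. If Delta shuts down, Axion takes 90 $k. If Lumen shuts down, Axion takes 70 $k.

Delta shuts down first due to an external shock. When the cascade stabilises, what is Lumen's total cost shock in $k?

15

Round 1 — Delta shuts down (initial).
  Axion: +90 → 90 ≥ 90
Round 2 — Axion shuts down.
  Borealis: +60 → 60 < 70
  Lumen: +15 → 15 < 50
No further shutdowns.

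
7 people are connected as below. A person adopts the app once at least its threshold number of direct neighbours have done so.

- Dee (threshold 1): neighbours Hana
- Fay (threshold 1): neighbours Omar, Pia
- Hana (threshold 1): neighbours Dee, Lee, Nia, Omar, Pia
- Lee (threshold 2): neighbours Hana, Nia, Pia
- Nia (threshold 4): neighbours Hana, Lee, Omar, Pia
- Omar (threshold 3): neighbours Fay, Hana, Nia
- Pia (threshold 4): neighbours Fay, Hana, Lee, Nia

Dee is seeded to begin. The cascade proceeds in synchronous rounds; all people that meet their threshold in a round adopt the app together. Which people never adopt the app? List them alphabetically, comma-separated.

Round 1 — Dee adopts the app (initial).
Round 2 — checking thresholds:
  Hana: 1 of 5 neighbours ≥ 1, adopts the app.
Round 3 — no new adoptions; cascade stops.

Fay, Lee, Nia, Omar, Pia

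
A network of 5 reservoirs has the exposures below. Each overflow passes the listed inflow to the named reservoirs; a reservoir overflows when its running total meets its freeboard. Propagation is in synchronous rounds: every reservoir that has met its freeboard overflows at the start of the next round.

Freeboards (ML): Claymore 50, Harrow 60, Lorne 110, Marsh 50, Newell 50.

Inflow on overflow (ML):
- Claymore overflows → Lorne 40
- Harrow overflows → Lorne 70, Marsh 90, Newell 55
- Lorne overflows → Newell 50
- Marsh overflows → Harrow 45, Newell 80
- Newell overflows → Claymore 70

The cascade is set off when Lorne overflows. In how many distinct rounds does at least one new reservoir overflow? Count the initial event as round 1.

3

Round 1 — Lorne overflows (initial).
  Newell: +50 → 50 ≥ 50
Round 2 — Newell overflows.
  Claymore: +70 → 70 ≥ 50
Round 3 — Claymore overflows.
No further overflows.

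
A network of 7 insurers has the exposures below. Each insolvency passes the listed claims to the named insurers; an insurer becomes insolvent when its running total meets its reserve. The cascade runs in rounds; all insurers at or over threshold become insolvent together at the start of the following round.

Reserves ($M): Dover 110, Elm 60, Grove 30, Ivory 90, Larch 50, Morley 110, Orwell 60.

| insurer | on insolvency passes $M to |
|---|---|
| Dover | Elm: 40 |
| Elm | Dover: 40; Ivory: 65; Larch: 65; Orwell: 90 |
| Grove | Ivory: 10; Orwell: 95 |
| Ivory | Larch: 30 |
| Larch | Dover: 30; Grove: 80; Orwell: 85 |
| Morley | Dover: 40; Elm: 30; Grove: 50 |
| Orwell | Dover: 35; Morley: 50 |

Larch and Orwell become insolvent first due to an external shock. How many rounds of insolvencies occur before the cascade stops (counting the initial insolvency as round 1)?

2

Round 1 — Larch, Orwell become insolvent (initial).
  Dover: +30+35 → 65 < 110
  Grove: +80 → 80 ≥ 30
  Morley: +50 → 50 < 110
Round 2 — Grove becomes insolvent.
  Ivory: +10 → 10 < 90
No further insolvencies.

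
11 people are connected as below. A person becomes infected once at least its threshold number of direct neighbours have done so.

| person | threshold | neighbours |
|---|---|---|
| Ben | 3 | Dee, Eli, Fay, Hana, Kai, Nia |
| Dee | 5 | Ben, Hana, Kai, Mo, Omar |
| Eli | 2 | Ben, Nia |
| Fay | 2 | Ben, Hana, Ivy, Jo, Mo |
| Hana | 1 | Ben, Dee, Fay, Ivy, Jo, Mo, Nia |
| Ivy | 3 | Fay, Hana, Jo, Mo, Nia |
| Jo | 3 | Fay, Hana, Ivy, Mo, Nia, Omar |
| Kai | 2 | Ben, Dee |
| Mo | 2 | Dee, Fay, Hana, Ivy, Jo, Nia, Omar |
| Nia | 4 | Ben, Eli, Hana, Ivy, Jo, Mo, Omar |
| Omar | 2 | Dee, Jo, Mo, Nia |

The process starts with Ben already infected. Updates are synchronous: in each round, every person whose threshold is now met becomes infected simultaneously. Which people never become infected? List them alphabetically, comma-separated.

Dee, Kai

Round 1 — Ben becomes infected (initial).
Round 2 — checking thresholds:
  Dee: 1 of 5 neighbours < 5, holds.
  Eli: 1 of 2 neighbours < 2, holds.
  Fay: 1 of 5 neighbours < 2, holds.
  Hana: 1 of 7 neighbours ≥ 1, becomes infected.
  Kai: 1 of 2 neighbours < 2, holds.
  Nia: 1 of 7 neighbours < 4, holds.
Round 3 — checking thresholds:
  Dee: 2 of 5 neighbours < 5, holds.
  Eli: 1 of 2 neighbours < 2, holds.
  Fay: 2 of 5 neighbours ≥ 2, becomes infected.
  Ivy: 1 of 5 neighbours < 3, holds.
  Jo: 1 of 6 neighbours < 3, holds.
  Kai: 1 of 2 neighbours < 2, holds.
  Mo: 1 of 7 neighbours < 2, holds.
  Nia: 2 of 7 neighbours < 4, holds.
Round 4 — checking thresholds:
  Dee: 2 of 5 neighbours < 5, holds.
  Eli: 1 of 2 neighbours < 2, holds.
  Ivy: 2 of 5 neighbours < 3, holds.
  Jo: 2 of 6 neighbours < 3, holds.
  Kai: 1 of 2 neighbours < 2, holds.
  Mo: 2 of 7 neighbours ≥ 2, becomes infected.
  Nia: 2 of 7 neighbours < 4, holds.
Round 5 — checking thresholds:
  Dee: 3 of 5 neighbours < 5, holds.
  Eli: 1 of 2 neighbours < 2, holds.
  Ivy: 3 of 5 neighbours ≥ 3, becomes infected.
  Jo: 3 of 6 neighbours ≥ 3, becomes infected.
  Kai: 1 of 2 neighbours < 2, holds.
  Nia: 3 of 7 neighbours < 4, holds.
  Omar: 1 of 4 neighbours < 2, holds.
Round 6 — checking thresholds:
  Dee: 3 of 5 neighbours < 5, holds.
  Eli: 1 of 2 neighbours < 2, holds.
  Kai: 1 of 2 neighbours < 2, holds.
  Nia: 5 of 7 neighbours ≥ 4, becomes infected.
  Omar: 2 of 4 neighbours ≥ 2, becomes infected.
Round 7 — checking thresholds:
  Dee: 4 of 5 neighbours < 5, holds.
  Eli: 2 of 2 neighbours ≥ 2, becomes infected.
  Kai: 1 of 2 neighbours < 2, holds.
Round 8 — no new infections; cascade stops.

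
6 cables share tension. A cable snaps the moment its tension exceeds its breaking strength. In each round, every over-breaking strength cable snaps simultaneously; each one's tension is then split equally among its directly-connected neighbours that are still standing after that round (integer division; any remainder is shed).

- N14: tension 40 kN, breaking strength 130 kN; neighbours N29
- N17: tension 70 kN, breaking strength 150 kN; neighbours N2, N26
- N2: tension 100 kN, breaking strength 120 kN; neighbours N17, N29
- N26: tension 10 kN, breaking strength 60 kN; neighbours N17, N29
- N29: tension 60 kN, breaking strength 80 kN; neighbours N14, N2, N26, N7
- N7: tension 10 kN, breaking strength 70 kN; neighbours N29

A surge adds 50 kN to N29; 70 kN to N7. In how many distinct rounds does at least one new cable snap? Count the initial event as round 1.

4

Round 1 — N29 at 110 > 80; N7 at 80 > 70. N29, N7 snap.
  N29 sheds 110 kN to N14, N2, N26: 36 each (2 lost).
    N14: 40+36 = 76 ≤ 130
    N2: 100+36 = 136 > 120
    N26: 10+36 = 46 ≤ 60
  N7 sheds 80 kN: no online neighbours, lost.
Round 2 — N2 snaps.
  N2 sheds 136 kN to N17: 136 each.
    N17: 70+136 = 206 > 150
Round 3 — N17 snaps.
  N17 sheds 206 kN to N26: 206 each.
    N26: 46+206 = 252 > 60
Round 4 — N26 snaps.
  N26 sheds 252 kN: no online neighbours, lost.
No further breaks.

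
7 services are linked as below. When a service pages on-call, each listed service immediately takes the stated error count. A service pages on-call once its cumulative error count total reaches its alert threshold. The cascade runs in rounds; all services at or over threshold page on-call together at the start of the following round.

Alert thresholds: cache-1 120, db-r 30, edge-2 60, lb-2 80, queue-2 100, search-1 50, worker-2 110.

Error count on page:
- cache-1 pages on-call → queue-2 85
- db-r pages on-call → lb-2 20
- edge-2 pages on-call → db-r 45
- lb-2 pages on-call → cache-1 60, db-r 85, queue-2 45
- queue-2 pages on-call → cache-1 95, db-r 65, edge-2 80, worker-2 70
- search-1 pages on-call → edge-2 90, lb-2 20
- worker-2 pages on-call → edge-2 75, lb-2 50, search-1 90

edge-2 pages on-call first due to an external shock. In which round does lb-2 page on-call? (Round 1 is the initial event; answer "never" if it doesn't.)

Round 1 — edge-2 pages on-call (initial).
  db-r: +45 → 45 ≥ 30
Round 2 — db-r pages on-call.
  lb-2: +20 → 20 < 80
No further pages.

never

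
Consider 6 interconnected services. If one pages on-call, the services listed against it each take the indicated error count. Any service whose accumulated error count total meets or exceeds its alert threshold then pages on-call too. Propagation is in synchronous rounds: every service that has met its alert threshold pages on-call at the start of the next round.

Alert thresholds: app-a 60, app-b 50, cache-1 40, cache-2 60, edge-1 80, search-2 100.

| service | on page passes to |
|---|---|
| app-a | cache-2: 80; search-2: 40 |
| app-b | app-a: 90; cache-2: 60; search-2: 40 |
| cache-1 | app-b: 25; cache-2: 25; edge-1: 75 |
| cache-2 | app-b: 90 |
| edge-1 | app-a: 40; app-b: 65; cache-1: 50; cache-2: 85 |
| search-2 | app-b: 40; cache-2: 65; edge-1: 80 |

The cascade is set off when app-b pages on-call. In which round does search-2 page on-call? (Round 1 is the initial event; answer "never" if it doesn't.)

never

Round 1 — app-b pages on-call (initial).
  app-a: +90 → 90 ≥ 60
  cache-2: +60 → 60 ≥ 60
  search-2: +40 → 40 < 100
Round 2 — app-a, cache-2 page on-call.
  search-2: +40 → 80 < 100
No further pages.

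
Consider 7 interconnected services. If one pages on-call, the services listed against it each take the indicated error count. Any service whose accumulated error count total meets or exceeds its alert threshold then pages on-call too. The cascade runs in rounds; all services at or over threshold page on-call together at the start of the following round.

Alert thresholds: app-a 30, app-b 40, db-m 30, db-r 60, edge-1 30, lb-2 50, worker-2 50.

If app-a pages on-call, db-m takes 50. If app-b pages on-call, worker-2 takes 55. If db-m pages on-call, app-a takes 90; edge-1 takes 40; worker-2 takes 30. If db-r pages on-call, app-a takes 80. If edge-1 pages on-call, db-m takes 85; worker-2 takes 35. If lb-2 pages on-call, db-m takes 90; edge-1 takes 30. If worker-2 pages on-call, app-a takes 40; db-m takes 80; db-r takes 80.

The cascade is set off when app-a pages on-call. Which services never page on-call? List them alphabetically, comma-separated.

app-b, lb-2

Round 1 — app-a pages on-call (initial).
  db-m: +50 → 50 ≥ 30
Round 2 — db-m pages on-call.
  edge-1: +40 → 40 ≥ 30
  worker-2: +30 → 30 < 50
Round 3 — edge-1 pages on-call.
  worker-2: +35 → 65 ≥ 50
Round 4 — worker-2 pages on-call.
  db-r: +80 → 80 ≥ 60
Round 5 — db-r pages on-call.
No further pages.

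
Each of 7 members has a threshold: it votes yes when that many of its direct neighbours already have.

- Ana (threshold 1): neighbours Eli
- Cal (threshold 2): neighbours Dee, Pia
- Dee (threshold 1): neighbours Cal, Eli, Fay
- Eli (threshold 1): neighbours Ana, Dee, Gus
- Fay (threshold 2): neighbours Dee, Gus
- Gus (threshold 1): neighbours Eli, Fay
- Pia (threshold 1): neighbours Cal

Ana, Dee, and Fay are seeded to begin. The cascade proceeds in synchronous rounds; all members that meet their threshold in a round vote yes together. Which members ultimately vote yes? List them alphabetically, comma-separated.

Ana, Dee, Eli, Fay, Gus

Round 1 — Ana, Dee, Fay vote yes (initial).
Round 2 — checking thresholds:
  Cal: 1 of 2 neighbours < 2, holds.
  Eli: 2 of 3 neighbours ≥ 1, votes yes.
  Gus: 1 of 2 neighbours ≥ 1, votes yes.
Round 3 — no new yes votes; cascade stops.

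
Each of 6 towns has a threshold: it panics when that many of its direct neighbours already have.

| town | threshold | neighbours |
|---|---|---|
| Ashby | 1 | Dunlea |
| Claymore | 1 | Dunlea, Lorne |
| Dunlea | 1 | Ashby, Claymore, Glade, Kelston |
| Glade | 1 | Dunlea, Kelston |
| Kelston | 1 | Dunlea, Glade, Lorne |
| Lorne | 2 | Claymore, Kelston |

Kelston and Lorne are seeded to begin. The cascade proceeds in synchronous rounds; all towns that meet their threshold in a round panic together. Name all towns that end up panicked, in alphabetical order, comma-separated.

Round 1 — Kelston, Lorne panic (initial).
Round 2 — checking thresholds:
  Claymore: 1 of 2 neighbours ≥ 1, panics.
  Dunlea: 1 of 4 neighbours ≥ 1, panics.
  Glade: 1 of 2 neighbours ≥ 1, panics.
Round 3 — checking thresholds:
  Ashby: 1 of 1 neighbours ≥ 1, panics.
Round 4 — no new panics; cascade stops.

Ashby, Claymore, Dunlea, Glade, Kelston, Lorne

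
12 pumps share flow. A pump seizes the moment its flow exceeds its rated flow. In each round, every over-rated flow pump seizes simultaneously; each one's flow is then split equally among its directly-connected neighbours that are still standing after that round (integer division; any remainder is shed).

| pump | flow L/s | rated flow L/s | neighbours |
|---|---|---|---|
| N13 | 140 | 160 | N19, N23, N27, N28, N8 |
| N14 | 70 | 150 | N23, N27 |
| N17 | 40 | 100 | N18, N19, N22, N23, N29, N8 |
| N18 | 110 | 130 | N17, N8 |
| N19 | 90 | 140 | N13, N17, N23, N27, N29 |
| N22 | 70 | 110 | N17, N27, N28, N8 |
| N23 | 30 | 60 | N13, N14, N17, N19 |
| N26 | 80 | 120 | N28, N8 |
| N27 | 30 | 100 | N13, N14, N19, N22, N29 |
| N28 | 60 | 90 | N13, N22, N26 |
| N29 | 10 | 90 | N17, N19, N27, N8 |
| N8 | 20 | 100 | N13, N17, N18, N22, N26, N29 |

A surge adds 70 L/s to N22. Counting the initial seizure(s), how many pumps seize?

11

Round 1 — N22 at 140 > 110. N22 seizes.
  N22 sheds 140 L/s to N17, N27, N28, N8: 35 each.
    N17: 40+35 = 75 ≤ 100
    N27: 30+35 = 65 ≤ 100
    N28: 60+35 = 95 > 90
    N8: 20+35 = 55 ≤ 100
Round 2 — N28 seizes.
  N28 sheds 95 L/s to N13, N26: 47 each (1 lost).
    N13: 140+47 = 187 > 160
    N26: 80+47 = 127 > 120
Round 3 — N13, N26 seize.
  N13 sheds 187 L/s to N19, N23, N27, N8: 46 each (3 lost).
    N19: 90+46 = 136 ≤ 140
    N23: 30+46 = 76 > 60
    N27: 65+46 = 111 > 100
    N8: 55+46 = 101 > 100
  N26 sheds 127 L/s to N8: 127 each.
    N8: 101+127 = 228 > 100
Round 4 — N23, N27, N8 seize.
  N23 sheds 76 L/s to N14, N17, N19: 25 each (1 lost).
    N14: 70+25 = 95 ≤ 150
    N17: 75+25 = 100 ≤ 100
    N19: 136+25 = 161 > 140
  N27 sheds 111 L/s to N14, N19, N29: 37 each.
    N14: 95+37 = 132 ≤ 150
    N19: 161+37 = 198 > 140
    N29: 10+37 = 47 ≤ 90
  N8 sheds 228 L/s to N17, N18, N29: 76 each.
    N17: 100+76 = 176 > 100
    N18: 110+76 = 186 > 130
    N29: 47+76 = 123 > 90
Round 5 — N17, N18, N19, N29 seize.
  N17 sheds 176 L/s: no online neighbours, lost.
  N18 sheds 186 L/s: no online neighbours, lost.
  N19 sheds 198 L/s: no online neighbours, lost.
  N29 sheds 123 L/s: no online neighbours, lost.
No further seizures.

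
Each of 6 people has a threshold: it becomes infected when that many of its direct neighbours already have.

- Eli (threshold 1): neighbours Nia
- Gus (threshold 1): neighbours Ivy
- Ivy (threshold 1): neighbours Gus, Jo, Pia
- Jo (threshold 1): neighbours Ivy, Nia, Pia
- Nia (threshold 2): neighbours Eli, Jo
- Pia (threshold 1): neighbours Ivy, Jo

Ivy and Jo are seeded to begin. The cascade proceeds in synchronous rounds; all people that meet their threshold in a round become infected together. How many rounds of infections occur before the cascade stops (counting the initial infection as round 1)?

Round 1 — Ivy, Jo become infected (initial).
Round 2 — checking thresholds:
  Gus: 1 of 1 neighbours ≥ 1, becomes infected.
  Nia: 1 of 2 neighbours < 2, below threshold.
  Pia: 2 of 2 neighbours ≥ 1, becomes infected.
Round 3 — no new infections; cascade stops.

2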